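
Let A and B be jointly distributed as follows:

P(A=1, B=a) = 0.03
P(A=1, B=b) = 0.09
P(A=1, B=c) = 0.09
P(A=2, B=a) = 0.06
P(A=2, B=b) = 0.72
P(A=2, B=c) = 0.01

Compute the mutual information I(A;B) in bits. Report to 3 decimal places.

Marginals: p(A) = (0.2100, 0.7900), p(B) = (0.0900, 0.8100, 0.1000).
I(A;B) = H(A) + H(B) − H(A,B).
H(A) = 0.7415, H(B) = 0.8911, H(A,B) = 1.4283.
I(A;B) = 0.7415 + 0.8911 − 1.4283 = 0.204 bits.

0.204 bits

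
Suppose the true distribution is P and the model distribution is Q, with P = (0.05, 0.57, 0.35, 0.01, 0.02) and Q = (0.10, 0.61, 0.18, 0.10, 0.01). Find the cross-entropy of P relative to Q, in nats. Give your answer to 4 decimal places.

H(P,Q) = −Σ p·ln q.
  −0.05·ln(0.10) = 0.11513
  −0.57·ln(0.61) = 0.28175
  −0.35·ln(0.18) = 0.60018
  −0.01·ln(0.10) = 0.02303
  −0.02·ln(0.01) = 0.09210
H(P,Q) = 1.1122 nats.

1.1122 nats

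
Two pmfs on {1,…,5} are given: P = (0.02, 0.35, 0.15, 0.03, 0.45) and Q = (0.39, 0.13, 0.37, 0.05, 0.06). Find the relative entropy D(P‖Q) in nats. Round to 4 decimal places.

1.0432 nats

D(P‖Q) = Σ p·ln(p/q).
  0.02·ln(0.02/0.39) = -0.05941
  0.35·ln(0.35/0.13) = 0.34664
  0.15·ln(0.15/0.37) = -0.13543
  0.03·ln(0.03/0.05) = -0.01532
  0.45·ln(0.45/0.06) = 0.90671
D(P‖Q) = 1.0432 nats.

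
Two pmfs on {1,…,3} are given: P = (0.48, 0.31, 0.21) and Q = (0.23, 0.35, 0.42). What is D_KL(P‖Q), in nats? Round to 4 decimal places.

0.1700 nats

D(P‖Q) = Σ p·ln(p/q).
  0.48·ln(0.48/0.23) = 0.35314
  0.31·ln(0.31/0.35) = -0.03762
  0.21·ln(0.21/0.42) = -0.14556
D(P‖Q) = 0.1700 nats.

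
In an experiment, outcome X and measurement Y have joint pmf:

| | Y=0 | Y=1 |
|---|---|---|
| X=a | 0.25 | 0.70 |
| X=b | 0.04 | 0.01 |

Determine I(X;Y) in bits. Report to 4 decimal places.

Marginals: p(X) = (0.9500, 0.0500), p(Y) = (0.2900, 0.7100).
I(X;Y) = H(X) + H(Y) − H(X,Y).
H(X) = 0.2864, H(Y) = 0.8687, H(X,Y) = 1.1124.
I(X;Y) = 0.2864 + 0.8687 − 1.1124 = 0.0427 bits.

0.0427 bits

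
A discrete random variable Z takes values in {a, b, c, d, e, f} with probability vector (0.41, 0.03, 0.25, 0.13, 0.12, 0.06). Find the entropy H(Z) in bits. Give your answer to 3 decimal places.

H(Z) = −Σ p·log₂ p.
  −(0.41)·log₂(0.41) = 0.5274
  −(0.03)·log₂(0.03) = 0.1518
  −(0.25)·log₂(0.25) = 0.5000
  −(0.13)·log₂(0.13) = 0.3826
  −(0.12)·log₂(0.12) = 0.3671
  −(0.06)·log₂(0.06) = 0.2435
Sum: 0.5274 + 0.1518 + 0.5000 + 0.3826 + 0.3671 + 0.2435 = 2.172 bits.

2.172 bits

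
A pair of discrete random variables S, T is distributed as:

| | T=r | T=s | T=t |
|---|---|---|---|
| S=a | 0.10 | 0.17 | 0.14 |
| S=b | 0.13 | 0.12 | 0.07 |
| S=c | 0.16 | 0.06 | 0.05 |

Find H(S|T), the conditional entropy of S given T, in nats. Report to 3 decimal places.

1.039 nats

Marginals: p(S) = (0.4100, 0.3200, 0.2700), p(T) = (0.3900, 0.3500, 0.2600).
H(S|T) = Σ p(T) · H(S|T=·).
  T=r: p=0.3900, H(S|T=r) = 1.0807
  T=s: p=0.3500, H(S|T=s) = 1.0201
  T=t: p=0.2600, H(S|T=t) = 1.0037
Weighted sum = 1.039 nats.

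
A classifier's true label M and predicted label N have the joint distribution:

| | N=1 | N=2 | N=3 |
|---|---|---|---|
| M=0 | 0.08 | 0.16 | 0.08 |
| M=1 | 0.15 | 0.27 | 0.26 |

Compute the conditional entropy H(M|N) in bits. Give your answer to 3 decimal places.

0.891 bits

Marginals: p(M) = (0.3200, 0.6800), p(N) = (0.2300, 0.4300, 0.3400).
H(M|N) = Σ p(N) · H(M|N=·).
  N=1: p=0.2300, H(M|N=1) = 0.9321
  N=2: p=0.4300, H(M|N=2) = 0.9523
  N=3: p=0.3400, H(M|N=3) = 0.7871
Weighted sum = 0.891 bits.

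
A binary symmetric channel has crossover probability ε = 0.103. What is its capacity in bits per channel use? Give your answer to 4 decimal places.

Binary symmetric channel: C = 1 − h₂(ε) where h₂ is the binary entropy function.
h₂(0.103) = −0.103·log₂0.103 − 0.897·log₂0.897 = 0.4784.
C = 1 − 0.4784 = 0.5216 bits per channel use.

0.5216 bits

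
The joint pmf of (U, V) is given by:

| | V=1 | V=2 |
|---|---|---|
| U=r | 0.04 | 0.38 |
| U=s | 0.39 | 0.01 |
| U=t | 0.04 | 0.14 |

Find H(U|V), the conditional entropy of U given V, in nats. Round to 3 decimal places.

Chain rule: H(U|V) = H(U,V) − H(V).
Marginals: p(U) = (0.4200, 0.4000, 0.1800), p(V) = (0.4700, 0.5300).
H(U,V) = 1.3137 nats; H(V) = 0.6913 nats.
H(U|V) = 1.3137 − 0.6913 = 0.622 nats.

0.622 nats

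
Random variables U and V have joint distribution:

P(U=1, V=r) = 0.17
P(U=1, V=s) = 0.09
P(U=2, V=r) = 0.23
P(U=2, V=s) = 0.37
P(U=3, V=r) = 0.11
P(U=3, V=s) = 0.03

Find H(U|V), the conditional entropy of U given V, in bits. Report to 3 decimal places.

1.268 bits

Chain rule: H(U|V) = H(U,V) − H(V).
Marginals: p(U) = (0.2600, 0.6000, 0.1400), p(V) = (0.5100, 0.4900).
H(U,V) = 2.2677 bits; H(V) = 0.9997 bits.
H(U|V) = 2.2677 − 0.9997 = 1.268 bits.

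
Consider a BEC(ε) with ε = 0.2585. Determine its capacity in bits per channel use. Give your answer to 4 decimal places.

0.7415 bits

Binary erasure channel: capacity C = 1 − ε.
C = 1 − 0.2585 = 0.7415 bits per channel use.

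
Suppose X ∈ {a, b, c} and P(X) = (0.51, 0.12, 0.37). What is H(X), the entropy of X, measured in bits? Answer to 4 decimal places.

H(X) = −Σ p·log₂ p.
  −(0.51)·log₂(0.51) = 0.49543
  −(0.12)·log₂(0.12) = 0.36707
  −(0.37)·log₂(0.37) = 0.53073
Sum: 0.49543 + 0.36707 + 0.53073 = 1.3932 bits.

1.3932 bits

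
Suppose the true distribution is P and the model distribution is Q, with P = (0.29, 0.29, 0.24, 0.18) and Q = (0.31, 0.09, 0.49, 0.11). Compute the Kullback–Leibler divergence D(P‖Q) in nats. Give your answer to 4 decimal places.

D(P‖Q) = Σ p·ln(p/q).
  0.29·ln(0.29/0.31) = -0.01934
  0.29·ln(0.29/0.09) = 0.33932
  0.24·ln(0.24/0.49) = -0.17130
  0.18·ln(0.18/0.11) = 0.08865
D(P‖Q) = 0.2373 nats.

0.2373 nats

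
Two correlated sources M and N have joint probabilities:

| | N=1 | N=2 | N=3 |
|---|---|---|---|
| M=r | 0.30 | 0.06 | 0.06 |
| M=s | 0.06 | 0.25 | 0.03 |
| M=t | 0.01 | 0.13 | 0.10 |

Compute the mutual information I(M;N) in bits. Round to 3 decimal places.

0.371 bits

Marginals: p(M) = (0.4200, 0.3400, 0.2400), p(N) = (0.3700, 0.4400, 0.1900).
I(M;N) = Σ p(x,y)·log₂[p(x,y)/(p(x)p(y))].
  (r,1): 0.30·log₂(1.9305) = 0.2847
  (r,2): 0.06·log₂(0.3247) = -0.0974
  (r,3): 0.06·log₂(0.7519) = -0.0247
  (s,1): 0.06·log₂(0.4769) = -0.0641
  (s,2): 0.25·log₂(1.6711) = 0.1852
  (s,3): 0.03·log₂(0.4644) = -0.0332
  (t,1): 0.01·log₂(0.1126) = -0.0315
  (t,2): 0.13·log₂(1.2311) = 0.0390
  (t,3): 0.10·log₂(2.1930) = 0.1133
Sum = 0.371 bits.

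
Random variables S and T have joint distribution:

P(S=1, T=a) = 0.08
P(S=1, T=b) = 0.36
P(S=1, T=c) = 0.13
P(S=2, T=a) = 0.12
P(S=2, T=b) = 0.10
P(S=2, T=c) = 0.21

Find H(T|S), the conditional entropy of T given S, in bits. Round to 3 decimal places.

1.391 bits

Marginals: p(S) = (0.5700, 0.4300), p(T) = (0.2000, 0.4600, 0.3400).
H(T|S) = Σ p(S) · H(T|S=·).
  S=1: p=0.5700, H(T|S=1) = 1.3027
  S=2: p=0.4300, H(T|S=2) = 1.5082
Weighted sum = 1.391 bits.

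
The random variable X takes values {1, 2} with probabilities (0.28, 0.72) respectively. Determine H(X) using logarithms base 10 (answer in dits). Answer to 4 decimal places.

0.2575 dits

H(X) = −Σ p·log₁₀ p.
  −(0.28)·log₁₀(0.28) = 0.15480
  −(0.72)·log₁₀(0.72) = 0.10272
Sum: 0.15480 + 0.10272 = 0.2575 dits.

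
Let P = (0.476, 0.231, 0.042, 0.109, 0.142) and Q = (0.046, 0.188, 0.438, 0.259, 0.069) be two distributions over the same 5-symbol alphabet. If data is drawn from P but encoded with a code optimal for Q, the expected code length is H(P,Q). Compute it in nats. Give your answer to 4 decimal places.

2.4133 nats

H(P,Q) = −Σ p·ln q.
  −0.476·ln(0.046) = 1.46566
  −0.231·ln(0.188) = 0.38607
  −0.042·ln(0.438) = 0.03467
  −0.109·ln(0.259) = 0.14725
  −0.142·ln(0.069) = 0.37966
H(P,Q) = 2.4133 nats.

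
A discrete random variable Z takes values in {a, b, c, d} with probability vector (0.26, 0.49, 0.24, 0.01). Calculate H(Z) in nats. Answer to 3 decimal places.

H(Z) = −Σ p·ln p.
  −(0.26)·ln(0.26) = 0.3502
  −(0.49)·ln(0.49) = 0.3495
  −(0.24)·ln(0.24) = 0.3425
  −(0.01)·ln(0.01) = 0.0461
Sum: 0.3502 + 0.3495 + 0.3425 + 0.0461 = 1.088 nats.

1.088 nats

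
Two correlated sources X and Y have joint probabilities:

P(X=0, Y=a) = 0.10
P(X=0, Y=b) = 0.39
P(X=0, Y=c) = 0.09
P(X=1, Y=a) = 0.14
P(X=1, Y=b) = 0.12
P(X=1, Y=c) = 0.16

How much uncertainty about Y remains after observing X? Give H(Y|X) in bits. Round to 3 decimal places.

Chain rule: H(Y|X) = H(X,Y) − H(X).
Marginals: p(X) = (0.5800, 0.4200), p(Y) = (0.2400, 0.5100, 0.2500).
H(X,Y) = 2.3618 bits; H(X) = 0.9815 bits.
H(Y|X) = 2.3618 − 0.9815 = 1.380 bits.

1.380 bits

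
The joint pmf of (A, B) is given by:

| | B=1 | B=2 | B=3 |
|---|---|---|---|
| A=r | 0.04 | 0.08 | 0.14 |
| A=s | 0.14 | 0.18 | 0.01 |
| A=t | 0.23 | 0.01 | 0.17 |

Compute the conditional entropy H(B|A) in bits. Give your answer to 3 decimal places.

Marginals: p(A) = (0.2600, 0.3300, 0.4100), p(B) = (0.4100, 0.2700, 0.3200).
H(B|A) = Σ p(A) · H(B|A=·).
  A=r: p=0.2600, H(B|A=r) = 1.4196
  A=s: p=0.3300, H(B|A=s) = 1.1546
  A=t: p=0.4100, H(B|A=t) = 1.1251
Weighted sum = 1.211 bits.

1.211 bits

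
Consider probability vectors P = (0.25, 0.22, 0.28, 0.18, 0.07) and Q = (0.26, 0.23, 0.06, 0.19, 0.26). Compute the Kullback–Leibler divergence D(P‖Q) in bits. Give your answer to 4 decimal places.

D(P‖Q) = Σ p·log₂(p/q).
  0.25·log₂(0.25/0.26) = -0.01415
  0.22·log₂(0.22/0.23) = -0.01411
  0.28·log₂(0.28/0.06) = 0.62227
  0.18·log₂(0.18/0.19) = -0.01404
  0.07·log₂(0.07/0.26) = -0.13252
D(P‖Q) = 0.4475 bits.

0.4475 bits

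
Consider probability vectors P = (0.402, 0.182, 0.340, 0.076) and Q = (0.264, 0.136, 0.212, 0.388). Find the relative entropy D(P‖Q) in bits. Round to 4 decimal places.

D(P‖Q) = Σ p·log₂(p/q).
  0.402·log₂(0.402/0.264) = 0.24388
  0.182·log₂(0.182/0.136) = 0.07650
  0.340·log₂(0.340/0.212) = 0.23170
  0.076·log₂(0.076/0.388) = -0.17875
D(P‖Q) = 0.3733 bits.

0.3733 bits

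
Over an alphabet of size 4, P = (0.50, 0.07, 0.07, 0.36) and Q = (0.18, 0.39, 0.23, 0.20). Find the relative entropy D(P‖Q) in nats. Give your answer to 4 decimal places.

D(P‖Q) = Σ p·ln(p/q).
  0.50·ln(0.50/0.18) = 0.51083
  0.07·ln(0.07/0.39) = -0.12024
  0.07·ln(0.07/0.23) = -0.08327
  0.36·ln(0.36/0.20) = 0.21160
D(P‖Q) = 0.5189 nats.

0.5189 nats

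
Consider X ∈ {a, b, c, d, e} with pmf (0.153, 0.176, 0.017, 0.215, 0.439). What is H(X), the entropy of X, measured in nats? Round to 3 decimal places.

1.354 nats

H(X) = −Σ p·ln p.
  −(0.153)·ln(0.153) = 0.2872
  −(0.176)·ln(0.176) = 0.3058
  −(0.017)·ln(0.017) = 0.0693
  −(0.215)·ln(0.215) = 0.3305
  −(0.439)·ln(0.439) = 0.3614
Sum: 0.2872 + 0.3058 + 0.0693 + 0.3305 + 0.3614 = 1.354 nats.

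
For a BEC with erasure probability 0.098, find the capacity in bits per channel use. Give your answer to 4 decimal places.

Binary erasure channel: capacity C = 1 − ε.
C = 1 − 0.098 = 0.9020 bits per channel use.

0.9020 bits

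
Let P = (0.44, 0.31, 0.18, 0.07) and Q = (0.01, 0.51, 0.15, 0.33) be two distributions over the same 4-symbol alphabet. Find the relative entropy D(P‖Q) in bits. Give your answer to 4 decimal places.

2.0703 bits

D(P‖Q) = Σ p·log₂(p/q).
  0.44·log₂(0.44/0.01) = 2.40215
  0.31·log₂(0.31/0.51) = -0.22265
  0.18·log₂(0.18/0.15) = 0.04735
  0.07·log₂(0.07/0.33) = -0.15659
D(P‖Q) = 2.0703 bits.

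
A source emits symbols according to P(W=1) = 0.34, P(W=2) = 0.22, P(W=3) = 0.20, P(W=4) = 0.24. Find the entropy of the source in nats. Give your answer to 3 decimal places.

H(W) = −Σ p·ln p.
  −(0.34)·ln(0.34) = 0.3668
  −(0.22)·ln(0.22) = 0.3331
  −(0.20)·ln(0.20) = 0.3219
  −(0.24)·ln(0.24) = 0.3425
Sum: 0.3668 + 0.3331 + 0.3219 + 0.3425 = 1.364 nats.

1.364 nats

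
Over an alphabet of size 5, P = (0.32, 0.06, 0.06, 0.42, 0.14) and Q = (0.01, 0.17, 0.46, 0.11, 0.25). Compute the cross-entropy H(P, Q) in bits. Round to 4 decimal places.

3.9641 bits

H(P,Q) = −Σ p·log₂ q.
  −0.32·log₂(0.01) = 2.12603
  −0.06·log₂(0.17) = 0.15338
  −0.06·log₂(0.46) = 0.06722
  −0.42·log₂(0.11) = 1.33746
  −0.14·log₂(0.25) = 0.28000
H(P,Q) = 3.9641 bits.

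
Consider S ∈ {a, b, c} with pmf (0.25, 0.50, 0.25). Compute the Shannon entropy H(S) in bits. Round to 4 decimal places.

H(S) = −Σ p·log₂ p.
  −(0.25)·log₂(0.25) = 0.50000
  −(0.50)·log₂(0.50) = 0.50000
  −(0.25)·log₂(0.25) = 0.50000
Sum: 0.50000 + 0.50000 + 0.50000 = 1.5000 bits.

1.5000 bits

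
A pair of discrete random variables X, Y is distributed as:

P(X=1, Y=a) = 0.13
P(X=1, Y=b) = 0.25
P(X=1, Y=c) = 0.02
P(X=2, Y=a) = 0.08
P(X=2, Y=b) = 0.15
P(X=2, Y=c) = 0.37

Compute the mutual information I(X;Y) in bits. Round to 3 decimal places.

0.274 bits

Marginals: p(X) = (0.4000, 0.6000), p(Y) = (0.2100, 0.4000, 0.3900).
I(X;Y) = H(X) + H(Y) − H(X,Y).
H(X) = 0.9710, H(Y) = 1.5314, H(X,Y) = 2.2283.
I(X;Y) = 0.9710 + 1.5314 − 2.2283 = 0.274 bits.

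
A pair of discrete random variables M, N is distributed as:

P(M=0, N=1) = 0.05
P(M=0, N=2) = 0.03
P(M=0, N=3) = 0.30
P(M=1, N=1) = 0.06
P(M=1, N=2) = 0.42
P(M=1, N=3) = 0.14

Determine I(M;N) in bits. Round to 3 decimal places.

0.293 bits

Marginals: p(M) = (0.3800, 0.6200), p(N) = (0.1100, 0.4500, 0.4400).
I(M;N) = Σ p(x,y)·log₂[p(x,y)/(p(x)p(y))].
  (0,1): 0.05·log₂(1.1962) = 0.0129
  (0,2): 0.03·log₂(0.1754) = -0.0753
  (0,3): 0.30·log₂(1.7943) = 0.2530
  (1,1): 0.06·log₂(0.8798) = -0.0111
  (1,2): 0.42·log₂(1.5054) = 0.2479
  (1,3): 0.14·log₂(0.5132) = -0.1347
Sum = 0.293 bits.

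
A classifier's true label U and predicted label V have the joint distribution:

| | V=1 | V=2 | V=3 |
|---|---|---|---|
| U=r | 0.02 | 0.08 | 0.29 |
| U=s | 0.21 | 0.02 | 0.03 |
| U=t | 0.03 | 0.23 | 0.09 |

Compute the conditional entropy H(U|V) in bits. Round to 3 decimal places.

1.051 bits

Marginals: p(U) = (0.3900, 0.2600, 0.3500), p(V) = (0.2600, 0.3300, 0.4100).
H(U|V) = Σ p(V) · H(U|V=·).
  V=1: p=0.2600, H(U|V=1) = 0.8930
  V=2: p=0.3300, H(U|V=2) = 1.1037
  V=3: p=0.4100, H(U|V=3) = 1.1096
Weighted sum = 1.051 bits.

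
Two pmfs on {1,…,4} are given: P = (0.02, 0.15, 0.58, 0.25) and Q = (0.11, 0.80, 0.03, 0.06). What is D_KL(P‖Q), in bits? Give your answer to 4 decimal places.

2.5816 bits

D(P‖Q) = Σ p·log₂(p/q).
  0.02·log₂(0.02/0.11) = -0.04919
  0.15·log₂(0.15/0.80) = -0.36226
  0.58·log₂(0.58/0.03) = 2.47835
  0.25·log₂(0.25/0.06) = 0.51472
D(P‖Q) = 2.5816 bits.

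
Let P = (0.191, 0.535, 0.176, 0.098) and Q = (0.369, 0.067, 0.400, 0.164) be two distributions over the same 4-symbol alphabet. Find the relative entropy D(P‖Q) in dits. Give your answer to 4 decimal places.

D(P‖Q) = Σ p·log₁₀(p/q).
  0.191·log₁₀(0.191/0.369) = -0.05462
  0.535·log₁₀(0.535/0.067) = 0.48272
  0.176·log₁₀(0.176/0.400) = -0.06275
  0.098·log₁₀(0.098/0.164) = -0.02191
D(P‖Q) = 0.3434 dits.

0.3434 dits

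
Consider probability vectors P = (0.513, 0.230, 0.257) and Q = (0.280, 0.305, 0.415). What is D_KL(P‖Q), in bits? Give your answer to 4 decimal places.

0.1768 bits

D(P‖Q) = Σ p·log₂(p/q).
  0.513·log₂(0.513/0.280) = 0.44812
  0.230·log₂(0.230/0.305) = -0.09365
  0.257·log₂(0.257/0.415) = -0.17768
D(P‖Q) = 0.1768 bits.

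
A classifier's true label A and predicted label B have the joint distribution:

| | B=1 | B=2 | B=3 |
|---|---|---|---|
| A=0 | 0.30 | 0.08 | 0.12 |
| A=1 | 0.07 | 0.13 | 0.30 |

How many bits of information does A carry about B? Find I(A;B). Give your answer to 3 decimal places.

Marginals: p(A) = (0.5000, 0.5000), p(B) = (0.3700, 0.2100, 0.4200).
I(A;B) = H(A) + H(B) − H(A,B).
H(A) = 1.0000, H(B) = 1.5292, H(A,B) = 2.3520.
I(A;B) = 1.0000 + 1.5292 − 2.3520 = 0.177 bits.

0.177 bits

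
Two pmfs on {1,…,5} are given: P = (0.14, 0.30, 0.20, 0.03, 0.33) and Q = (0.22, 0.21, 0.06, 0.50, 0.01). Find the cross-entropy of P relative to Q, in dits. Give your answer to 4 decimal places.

1.2088 dits

H(P,Q) = −Σ p·log₁₀ q.
  −0.14·log₁₀(0.22) = 0.09206
  −0.30·log₁₀(0.21) = 0.20333
  −0.20·log₁₀(0.06) = 0.24437
  −0.03·log₁₀(0.50) = 0.00903
  −0.33·log₁₀(0.01) = 0.66000
H(P,Q) = 1.2088 dits.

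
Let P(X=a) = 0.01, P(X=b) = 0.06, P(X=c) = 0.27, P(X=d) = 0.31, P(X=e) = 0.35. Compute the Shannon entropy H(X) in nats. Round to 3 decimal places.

H(X) = −Σ p·ln p.
  −(0.01)·ln(0.01) = 0.0461
  −(0.06)·ln(0.06) = 0.1688
  −(0.27)·ln(0.27) = 0.3535
  −(0.31)·ln(0.31) = 0.3631
  −(0.35)·ln(0.35) = 0.3674
Sum: 0.0461 + 0.1688 + 0.3535 + 0.3631 + 0.3674 = 1.299 nats.

1.299 nats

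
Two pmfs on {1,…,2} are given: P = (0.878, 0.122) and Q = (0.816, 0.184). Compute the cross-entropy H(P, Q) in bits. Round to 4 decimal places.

H(P,Q) = −Σ p·log₂ q.
  −0.878·log₂(0.816) = 0.25757
  −0.122·log₂(0.184) = 0.29795
H(P,Q) = 0.5555 bits.

0.5555 bits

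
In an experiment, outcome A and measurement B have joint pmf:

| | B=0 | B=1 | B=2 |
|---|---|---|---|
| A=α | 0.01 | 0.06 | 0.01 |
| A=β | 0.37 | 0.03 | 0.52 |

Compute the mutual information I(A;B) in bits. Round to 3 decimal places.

Marginals: p(A) = (0.0800, 0.9200), p(B) = (0.3800, 0.0900, 0.5300).
I(A;B) = Σ p(x,y)·log₂[p(x,y)/(p(x)p(y))].
  (α,0): 0.01·log₂(0.3289) = -0.0160
  (α,1): 0.06·log₂(8.3333) = 0.1835
  (α,2): 0.01·log₂(0.2358) = -0.0208
  (β,0): 0.37·log₂(1.0584) = 0.0303
  (β,1): 0.03·log₂(0.3623) = -0.0439
  (β,2): 0.52·log₂(1.0664) = 0.0483
Sum = 0.181 bits.

0.181 bits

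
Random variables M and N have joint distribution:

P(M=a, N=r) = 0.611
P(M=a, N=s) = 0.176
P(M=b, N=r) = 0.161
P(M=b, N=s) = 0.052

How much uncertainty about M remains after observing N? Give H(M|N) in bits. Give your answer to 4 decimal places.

Chain rule: H(M|N) = H(M,N) − H(N).
Marginals: p(M) = (0.7870, 0.2130), p(N) = (0.7720, 0.2280).
H(M,N) = 1.5214 bits; H(N) = 0.7745 bits.
H(M|N) = 1.5214 − 0.7745 = 0.7469 bits.

0.7469 bits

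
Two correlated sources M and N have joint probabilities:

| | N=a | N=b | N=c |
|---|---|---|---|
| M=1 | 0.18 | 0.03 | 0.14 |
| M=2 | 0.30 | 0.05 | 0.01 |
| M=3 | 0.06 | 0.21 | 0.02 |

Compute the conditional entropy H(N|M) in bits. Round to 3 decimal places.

1.048 bits

Chain rule: H(N|M) = H(M,N) − H(M).
Marginals: p(M) = (0.3500, 0.3600, 0.2900), p(N) = (0.5400, 0.2900, 0.1700).
H(M,N) = 2.6270 bits; H(M) = 1.5786 bits.
H(N|M) = 2.6270 − 1.5786 = 1.048 bits.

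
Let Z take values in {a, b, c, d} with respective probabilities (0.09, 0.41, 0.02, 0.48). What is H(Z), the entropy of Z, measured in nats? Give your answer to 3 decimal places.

1.013 nats

H(Z) = −Σ p·ln p.
  −(0.09)·ln(0.09) = 0.2167
  −(0.41)·ln(0.41) = 0.3656
  −(0.02)·ln(0.02) = 0.0782
  −(0.48)·ln(0.48) = 0.3523
Sum: 0.2167 + 0.3656 + 0.0782 + 0.3523 = 1.013 nats.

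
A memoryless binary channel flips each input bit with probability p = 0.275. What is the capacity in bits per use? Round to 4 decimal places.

0.1515 bits

Binary symmetric channel: C = 1 − h₂(ε) where h₂ is the binary entropy function.
h₂(0.275) = −0.275·log₂0.275 − 0.725·log₂0.725 = 0.8485.
C = 1 − 0.8485 = 0.1515 bits per channel use.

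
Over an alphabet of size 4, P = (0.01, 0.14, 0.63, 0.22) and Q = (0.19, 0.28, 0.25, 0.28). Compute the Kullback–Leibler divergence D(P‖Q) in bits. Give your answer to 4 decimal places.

0.5810 bits

D(P‖Q) = Σ p·log₂(p/q).
  0.01·log₂(0.01/0.19) = -0.04248
  0.14·log₂(0.14/0.28) = -0.14000
  0.63·log₂(0.63/0.25) = 0.84006
  0.22·log₂(0.22/0.28) = -0.07654
D(P‖Q) = 0.5810 bits.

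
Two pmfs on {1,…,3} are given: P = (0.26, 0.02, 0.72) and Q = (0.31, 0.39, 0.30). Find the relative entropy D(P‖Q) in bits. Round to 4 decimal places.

0.7577 bits

D(P‖Q) = Σ p·log₂(p/q).
  0.26·log₂(0.26/0.31) = -0.06598
  0.02·log₂(0.02/0.39) = -0.08571
  0.72·log₂(0.72/0.30) = 0.90938
D(P‖Q) = 0.7577 bits.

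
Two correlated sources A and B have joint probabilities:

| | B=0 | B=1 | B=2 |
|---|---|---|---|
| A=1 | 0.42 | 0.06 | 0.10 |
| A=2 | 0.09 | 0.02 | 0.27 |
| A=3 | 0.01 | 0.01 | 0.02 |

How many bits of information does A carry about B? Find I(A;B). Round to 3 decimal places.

Marginals: p(A) = (0.5800, 0.3800, 0.0400), p(B) = (0.5200, 0.0900, 0.3900).
I(A;B) = H(A) + H(B) − H(A,B).
H(A) = 1.1720, H(B) = 1.3330, H(A,B) = 2.2827.
I(A;B) = 1.1720 + 1.3330 − 2.2827 = 0.222 bits.

0.222 bits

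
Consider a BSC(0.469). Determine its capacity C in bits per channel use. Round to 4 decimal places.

Binary symmetric channel: C = 1 − h₂(ε) where h₂ is the binary entropy function.
h₂(0.469) = −0.469·log₂0.469 − 0.531·log₂0.531 = 0.9972.
C = 1 − 0.9972 = 0.0028 bits per channel use.

0.0028 bits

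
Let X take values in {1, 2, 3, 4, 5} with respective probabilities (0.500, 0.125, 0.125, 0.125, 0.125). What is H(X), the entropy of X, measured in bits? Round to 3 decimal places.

2.000 bits

H(X) = −Σ p·log₂ p.
  −(0.500)·log₂(0.500) = 0.5000
  −(0.125)·log₂(0.125) = 0.3750
  −(0.125)·log₂(0.125) = 0.3750
  −(0.125)·log₂(0.125) = 0.3750
  −(0.125)·log₂(0.125) = 0.3750
Sum: 0.5000 + 0.3750 + 0.3750 + 0.3750 + 0.3750 = 2.000 bits.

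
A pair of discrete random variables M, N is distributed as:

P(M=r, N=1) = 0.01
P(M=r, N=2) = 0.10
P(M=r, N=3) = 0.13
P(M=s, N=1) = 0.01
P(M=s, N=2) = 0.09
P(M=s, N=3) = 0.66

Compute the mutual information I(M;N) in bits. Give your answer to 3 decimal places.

Marginals: p(M) = (0.2400, 0.7600), p(N) = (0.0200, 0.1900, 0.7900).
I(M;N) = Σ p(x,y)·log₂[p(x,y)/(p(x)p(y))].
  (r,1): 0.01·log₂(2.0833) = 0.0106
  (r,2): 0.10·log₂(2.1930) = 0.1133
  (r,3): 0.13·log₂(0.6857) = -0.0708
  (s,1): 0.01·log₂(0.6579) = -0.0060
  (s,2): 0.09·log₂(0.6233) = -0.0614
  (s,3): 0.66·log₂(1.0993) = 0.0901
Sum = 0.076 bits.

0.076 bits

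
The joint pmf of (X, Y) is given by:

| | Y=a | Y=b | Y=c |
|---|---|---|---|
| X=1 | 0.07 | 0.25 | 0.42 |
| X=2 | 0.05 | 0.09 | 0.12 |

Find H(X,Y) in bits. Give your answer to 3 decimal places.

H(X,Y) = −Σ p(x,y)·log₂ p(x,y) over all 6 cells.
  cell (1,a): −0.07·log₂0.07 = 0.2686
  cell (1,b): −0.25·log₂0.25 = 0.5000
  cell (1,c): −0.42·log₂0.42 = 0.5256
  cell (2,a): −0.05·log₂0.05 = 0.2161
  cell (2,b): −0.09·log₂0.09 = 0.3127
  cell (2,c): −0.12·log₂0.12 = 0.3671
Sum = 2.190 bits.

2.190 bits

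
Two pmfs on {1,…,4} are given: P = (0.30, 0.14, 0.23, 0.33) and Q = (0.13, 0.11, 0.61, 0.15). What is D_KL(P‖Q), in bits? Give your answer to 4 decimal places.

0.4624 bits

D(P‖Q) = Σ p·log₂(p/q).
  0.30·log₂(0.30/0.13) = 0.36194
  0.14·log₂(0.14/0.11) = 0.04871
  0.23·log₂(0.23/0.61) = -0.32365
  0.33·log₂(0.33/0.15) = 0.37538
D(P‖Q) = 0.4624 bits.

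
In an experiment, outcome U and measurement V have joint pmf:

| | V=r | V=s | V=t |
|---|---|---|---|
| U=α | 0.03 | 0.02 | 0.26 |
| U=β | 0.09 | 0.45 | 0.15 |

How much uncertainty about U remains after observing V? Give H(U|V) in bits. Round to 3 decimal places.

Chain rule: H(U|V) = H(U,V) − H(V).
Marginals: p(U) = (0.3100, 0.6900), p(V) = (0.1200, 0.4700, 0.4100).
H(U,V) = 2.0115 bits; H(V) = 1.4064 bits.
H(U|V) = 2.0115 − 1.4064 = 0.605 bits.

0.605 bits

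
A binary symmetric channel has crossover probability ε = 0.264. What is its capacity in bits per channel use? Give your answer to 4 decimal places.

0.1673 bits

Binary symmetric channel: C = 1 − h₂(ε) where h₂ is the binary entropy function.
h₂(0.264) = −0.264·log₂0.264 − 0.736·log₂0.736 = 0.8327.
C = 1 − 0.8327 = 0.1673 bits per channel use.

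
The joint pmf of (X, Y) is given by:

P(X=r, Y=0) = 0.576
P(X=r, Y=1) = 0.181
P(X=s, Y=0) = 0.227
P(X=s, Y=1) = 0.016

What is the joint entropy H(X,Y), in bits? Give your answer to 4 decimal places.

H(X,Y) = −Σ p(x,y)·log₂ p(x,y) over all 4 cells.
  cell (r,0): −0.576·log₂0.576 = 0.45841
  cell (r,1): −0.181·log₂0.181 = 0.44633
  cell (s,0): −0.227·log₂0.227 = 0.48561
  cell (s,1): −0.016·log₂0.016 = 0.09545
Sum = 1.4858 bits.

1.4858 bits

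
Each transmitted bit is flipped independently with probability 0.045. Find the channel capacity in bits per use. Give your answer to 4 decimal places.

Binary symmetric channel: C = 1 − h₂(ε) where h₂ is the binary entropy function.
h₂(0.045) = −0.045·log₂0.045 − 0.955·log₂0.955 = 0.2648.
C = 1 − 0.2648 = 0.7352 bits per channel use.

0.7352 bits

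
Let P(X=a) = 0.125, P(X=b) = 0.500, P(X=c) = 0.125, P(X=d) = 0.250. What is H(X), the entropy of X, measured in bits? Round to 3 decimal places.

1.750 bits

H(X) = −Σ p·log₂ p.
  −(0.125)·log₂(0.125) = 0.3750
  −(0.500)·log₂(0.500) = 0.5000
  −(0.125)·log₂(0.125) = 0.3750
  −(0.250)·log₂(0.250) = 0.5000
Sum: 0.3750 + 0.5000 + 0.3750 + 0.5000 = 1.750 bits.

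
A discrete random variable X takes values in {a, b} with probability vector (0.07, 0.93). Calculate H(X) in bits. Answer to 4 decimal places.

H(X) = −Σ p·log₂ p.
  −(0.07)·log₂(0.07) = 0.26856
  −(0.93)·log₂(0.93) = 0.09737
Sum: 0.26856 + 0.09737 = 0.3659 bits.

0.3659 bits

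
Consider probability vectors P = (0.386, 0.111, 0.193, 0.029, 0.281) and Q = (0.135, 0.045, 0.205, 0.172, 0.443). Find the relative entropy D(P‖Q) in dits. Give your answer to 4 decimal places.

D(P‖Q) = Σ p·log₁₀(p/q).
  0.386·log₁₀(0.386/0.135) = 0.17611
  0.111·log₁₀(0.111/0.045) = 0.04352
  0.193·log₁₀(0.193/0.205) = -0.00506
  0.029·log₁₀(0.029/0.172) = -0.02242
  0.281·log₁₀(0.281/0.443) = -0.05555
D(P‖Q) = 0.1366 dits.

0.1366 dits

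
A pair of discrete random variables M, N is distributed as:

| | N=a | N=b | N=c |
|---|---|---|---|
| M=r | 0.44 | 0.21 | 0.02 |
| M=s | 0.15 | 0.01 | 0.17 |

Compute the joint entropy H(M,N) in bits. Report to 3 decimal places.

2.018 bits

H(M,N) = −Σ p(x,y)·log₂ p(x,y) over all 6 cells.
  cell (r,a): −0.44·log₂0.44 = 0.5211
  cell (r,b): −0.21·log₂0.21 = 0.4728
  cell (r,c): −0.02·log₂0.02 = 0.1129
  cell (s,a): −0.15·log₂0.15 = 0.4105
  cell (s,b): −0.01·log₂0.01 = 0.0664
  cell (s,c): −0.17·log₂0.17 = 0.4346
Sum = 2.018 bits.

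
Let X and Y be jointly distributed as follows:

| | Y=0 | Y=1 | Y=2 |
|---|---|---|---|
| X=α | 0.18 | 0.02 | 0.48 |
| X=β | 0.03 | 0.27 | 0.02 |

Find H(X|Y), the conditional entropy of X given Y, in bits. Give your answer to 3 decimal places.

Marginals: p(X) = (0.6800, 0.3200), p(Y) = (0.2100, 0.2900, 0.5000).
H(X|Y) = Σ p(Y) · H(X|Y=·).
  Y=0: p=0.2100, H(X|Y=0) = 0.5917
  Y=1: p=0.2900, H(X|Y=1) = 0.3621
  Y=2: p=0.5000, H(X|Y=2) = 0.2423
Weighted sum = 0.350 bits.

0.350 bits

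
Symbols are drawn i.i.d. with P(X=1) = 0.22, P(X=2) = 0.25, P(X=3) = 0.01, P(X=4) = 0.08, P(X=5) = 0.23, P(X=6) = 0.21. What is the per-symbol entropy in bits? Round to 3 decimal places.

2.299 bits

H(X) = −Σ p·log₂ p.
  −(0.22)·log₂(0.22) = 0.4806
  −(0.25)·log₂(0.25) = 0.5000
  −(0.01)·log₂(0.01) = 0.0664
  −(0.08)·log₂(0.08) = 0.2915
  −(0.23)·log₂(0.23) = 0.4877
  −(0.21)·log₂(0.21) = 0.4728
Sum: 0.4806 + 0.5000 + 0.0664 + 0.2915 + 0.4877 + 0.4728 = 2.299 bits.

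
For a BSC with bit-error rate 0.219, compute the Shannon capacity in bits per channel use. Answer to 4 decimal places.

Binary symmetric channel: C = 1 − h₂(ε) where h₂ is the binary entropy function.
h₂(0.219) = −0.219·log₂0.219 − 0.781·log₂0.781 = 0.7583.
C = 1 − 0.7583 = 0.2417 bits per channel use.

0.2417 bits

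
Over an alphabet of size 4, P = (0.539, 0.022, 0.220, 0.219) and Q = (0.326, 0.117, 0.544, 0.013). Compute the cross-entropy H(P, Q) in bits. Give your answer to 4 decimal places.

2.5050 bits

H(P,Q) = −Σ p·log₂ q.
  −0.539·log₂(0.326) = 0.87159
  −0.022·log₂(0.117) = 0.06810
  −0.220·log₂(0.544) = 0.19323
  −0.219·log₂(0.013) = 1.37211
H(P,Q) = 2.5050 bits.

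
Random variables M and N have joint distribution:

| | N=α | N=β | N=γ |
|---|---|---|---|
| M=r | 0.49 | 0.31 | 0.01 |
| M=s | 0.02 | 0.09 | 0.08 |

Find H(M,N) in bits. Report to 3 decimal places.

H(M,N) = −Σ p(x,y)·log₂ p(x,y) over all 6 cells.
  cell (r,α): −0.49·log₂0.49 = 0.5043
  cell (r,β): −0.31·log₂0.31 = 0.5238
  cell (r,γ): −0.01·log₂0.01 = 0.0664
  cell (s,α): −0.02·log₂0.02 = 0.1129
  cell (s,β): −0.09·log₂0.09 = 0.3127
  cell (s,γ): −0.08·log₂0.08 = 0.2915
Sum = 1.812 bits.

1.812 bits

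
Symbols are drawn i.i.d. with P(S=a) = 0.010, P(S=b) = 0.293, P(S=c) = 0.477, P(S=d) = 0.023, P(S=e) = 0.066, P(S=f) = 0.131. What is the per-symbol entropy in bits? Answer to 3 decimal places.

1.863 bits

H(S) = −Σ p·log₂ p.
  −(0.010)·log₂(0.010) = 0.0664
  −(0.293)·log₂(0.293) = 0.5189
  −(0.477)·log₂(0.477) = 0.5094
  −(0.023)·log₂(0.023) = 0.1252
  −(0.066)·log₂(0.066) = 0.2588
  −(0.131)·log₂(0.131) = 0.3841
Sum: 0.0664 + 0.5189 + 0.5094 + 0.1252 + 0.2588 + 0.3841 = 1.863 bits.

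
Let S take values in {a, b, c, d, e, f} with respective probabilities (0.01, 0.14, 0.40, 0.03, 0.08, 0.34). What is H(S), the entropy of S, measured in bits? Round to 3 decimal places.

H(S) = −Σ p·log₂ p.
  −(0.01)·log₂(0.01) = 0.0664
  −(0.14)·log₂(0.14) = 0.3971
  −(0.40)·log₂(0.40) = 0.5288
  −(0.03)·log₂(0.03) = 0.1518
  −(0.08)·log₂(0.08) = 0.2915
  −(0.34)·log₂(0.34) = 0.5292
Sum: 0.0664 + 0.3971 + 0.5288 + 0.1518 + 0.2915 + 0.5292 = 1.965 bits.

1.965 bits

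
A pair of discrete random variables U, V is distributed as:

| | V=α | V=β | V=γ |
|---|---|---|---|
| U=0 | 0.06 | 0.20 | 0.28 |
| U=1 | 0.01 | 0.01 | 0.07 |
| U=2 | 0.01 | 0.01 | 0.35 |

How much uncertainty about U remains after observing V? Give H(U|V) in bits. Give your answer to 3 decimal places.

Marginals: p(U) = (0.5400, 0.0900, 0.3700), p(V) = (0.0800, 0.2200, 0.7000).
H(U|V) = Σ p(V) · H(U|V=·).
  V=α: p=0.0800, H(U|V=α) = 1.0613
  V=β: p=0.2200, H(U|V=β) = 0.5304
  V=γ: p=0.7000, H(U|V=γ) = 1.3610
Weighted sum = 1.154 bits.

1.154 bits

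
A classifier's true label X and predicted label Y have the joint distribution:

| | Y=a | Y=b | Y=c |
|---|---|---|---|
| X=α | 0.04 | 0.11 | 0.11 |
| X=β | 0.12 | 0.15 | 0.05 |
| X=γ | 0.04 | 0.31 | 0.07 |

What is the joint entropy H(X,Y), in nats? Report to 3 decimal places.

H(X,Y) = −Σ p(x,y)·ln p(x,y) over all 9 cells.
  cell (α,a): −0.04·ln0.04 = 0.1288
  cell (α,b): −0.11·ln0.11 = 0.2428
  cell (α,c): −0.11·ln0.11 = 0.2428
  cell (β,a): −0.12·ln0.12 = 0.2544
  cell (β,b): −0.15·ln0.15 = 0.2846
  cell (β,c): −0.05·ln0.05 = 0.1498
  cell (γ,a): −0.04·ln0.04 = 0.1288
  cell (γ,b): −0.31·ln0.31 = 0.3631
  cell (γ,c): −0.07·ln0.07 = 0.1861
Sum = 1.981 nats.

1.981 nats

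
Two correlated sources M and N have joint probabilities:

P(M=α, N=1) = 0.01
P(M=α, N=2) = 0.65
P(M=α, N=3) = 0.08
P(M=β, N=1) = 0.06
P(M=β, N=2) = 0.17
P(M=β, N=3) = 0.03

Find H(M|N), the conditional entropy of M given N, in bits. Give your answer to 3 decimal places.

Chain rule: H(M|N) = H(M,N) − H(N).
Marginals: p(M) = (0.7400, 0.2600), p(N) = (0.0700, 0.8200, 0.1100).
H(M,N) = 1.5918 bits; H(N) = 0.8536 bits.
H(M|N) = 1.5918 − 0.8536 = 0.738 bits.

0.738 bits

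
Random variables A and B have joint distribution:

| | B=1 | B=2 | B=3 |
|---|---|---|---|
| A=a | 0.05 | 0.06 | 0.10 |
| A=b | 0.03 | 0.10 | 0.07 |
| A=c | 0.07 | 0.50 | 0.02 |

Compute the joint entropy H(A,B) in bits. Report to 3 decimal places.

H(A,B) = −Σ p(x,y)·log₂ p(x,y) over all 9 cells.
  cell (a,1): −0.05·log₂0.05 = 0.2161
  cell (a,2): −0.06·log₂0.06 = 0.2435
  cell (a,3): −0.10·log₂0.10 = 0.3322
  cell (b,1): −0.03·log₂0.03 = 0.1518
  cell (b,2): −0.10·log₂0.10 = 0.3322
  cell (b,3): −0.07·log₂0.07 = 0.2686
  cell (c,1): −0.07·log₂0.07 = 0.2686
  cell (c,2): −0.50·log₂0.50 = 0.5000
  cell (c,3): −0.02·log₂0.02 = 0.1129
Sum = 2.426 bits.

2.426 bits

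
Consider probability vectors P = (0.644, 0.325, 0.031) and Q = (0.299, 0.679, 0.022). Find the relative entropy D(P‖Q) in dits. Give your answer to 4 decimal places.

D(P‖Q) = Σ p·log₁₀(p/q).
  0.644·log₁₀(0.644/0.299) = 0.21459
  0.325·log₁₀(0.325/0.679) = -0.10400
  0.031·log₁₀(0.031/0.022) = 0.00462
D(P‖Q) = 0.1152 dits.

0.1152 dits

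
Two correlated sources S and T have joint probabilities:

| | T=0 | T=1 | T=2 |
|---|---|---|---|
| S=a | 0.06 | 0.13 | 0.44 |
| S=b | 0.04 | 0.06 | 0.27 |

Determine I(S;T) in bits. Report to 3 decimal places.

Marginals: p(S) = (0.6300, 0.3700), p(T) = (0.1000, 0.1900, 0.7100).
I(S;T) = H(S) + H(T) − H(S,T).
H(S) = 0.9507, H(T) = 1.1382, H(S,T) = 2.0866.
I(S;T) = 0.9507 + 1.1382 − 2.0866 = 0.002 bits.

0.002 bits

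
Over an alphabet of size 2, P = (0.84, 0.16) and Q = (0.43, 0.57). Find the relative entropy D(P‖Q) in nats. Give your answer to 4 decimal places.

0.3592 nats

D(P‖Q) = Σ p·ln(p/q).
  0.84·ln(0.84/0.43) = 0.56248
  0.16·ln(0.16/0.57) = -0.20327
D(P‖Q) = 0.3592 nats.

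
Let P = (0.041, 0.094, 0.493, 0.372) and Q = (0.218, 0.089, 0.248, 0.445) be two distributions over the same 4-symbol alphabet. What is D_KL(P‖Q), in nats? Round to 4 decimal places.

0.2087 nats

D(P‖Q) = Σ p·ln(p/q).
  0.041·ln(0.041/0.218) = -0.06851
  0.094·ln(0.094/0.089) = 0.00514
  0.493·ln(0.493/0.248) = 0.33873
  0.372·ln(0.372/0.445) = -0.06666
D(P‖Q) = 0.2087 nats.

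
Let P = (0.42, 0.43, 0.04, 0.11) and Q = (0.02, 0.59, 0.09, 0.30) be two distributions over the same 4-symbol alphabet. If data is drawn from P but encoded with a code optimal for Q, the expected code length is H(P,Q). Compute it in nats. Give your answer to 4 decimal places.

H(P,Q) = −Σ p·ln q.
  −0.42·ln(0.02) = 1.64305
  −0.43·ln(0.59) = 0.22688
  −0.04·ln(0.09) = 0.09632
  −0.11·ln(0.30) = 0.13244
H(P,Q) = 2.0987 nats.

2.0987 nats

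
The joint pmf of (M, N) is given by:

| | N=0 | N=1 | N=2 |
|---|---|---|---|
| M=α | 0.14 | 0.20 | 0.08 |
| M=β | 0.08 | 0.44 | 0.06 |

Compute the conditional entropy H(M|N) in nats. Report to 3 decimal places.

Marginals: p(M) = (0.4200, 0.5800), p(N) = (0.2200, 0.6400, 0.1400).
H(M|N) = Σ p(N) · H(M|N=·).
  N=0: p=0.2200, H(M|N=0) = 0.6555
  N=1: p=0.6400, H(M|N=1) = 0.6211
  N=2: p=0.1400, H(M|N=2) = 0.6829
Weighted sum = 0.637 nats.

0.637 nats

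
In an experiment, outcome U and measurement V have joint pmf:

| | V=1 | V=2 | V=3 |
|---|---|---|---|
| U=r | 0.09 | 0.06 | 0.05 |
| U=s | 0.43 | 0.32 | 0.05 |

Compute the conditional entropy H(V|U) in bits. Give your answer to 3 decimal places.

1.316 bits

Marginals: p(U) = (0.2000, 0.8000), p(V) = (0.5200, 0.3800, 0.1000).
H(V|U) = Σ p(U) · H(V|U=·).
  U=r: p=0.2000, H(V|U=r) = 1.5395
  U=s: p=0.8000, H(V|U=s) = 1.2602
Weighted sum = 1.316 bits.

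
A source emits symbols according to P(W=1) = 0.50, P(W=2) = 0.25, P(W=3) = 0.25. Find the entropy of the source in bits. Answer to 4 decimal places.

H(W) = −Σ p·log₂ p.
  −(0.50)·log₂(0.50) = 0.50000
  −(0.25)·log₂(0.25) = 0.50000
  −(0.25)·log₂(0.25) = 0.50000
Sum: 0.50000 + 0.50000 + 0.50000 = 1.5000 bits.

1.5000 bits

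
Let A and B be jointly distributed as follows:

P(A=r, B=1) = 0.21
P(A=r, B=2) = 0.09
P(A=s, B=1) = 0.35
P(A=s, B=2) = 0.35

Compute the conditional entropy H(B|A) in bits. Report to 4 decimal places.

Marginals: p(A) = (0.3000, 0.7000), p(B) = (0.5600, 0.4400).
H(B|A) = Σ p(A) · H(B|A=·).
  A=r: p=0.3000, H(B|A=r) = 0.8813
  A=s: p=0.7000, H(B|A=s) = 1.0000
Weighted sum = 0.9644 bits.

0.9644 bits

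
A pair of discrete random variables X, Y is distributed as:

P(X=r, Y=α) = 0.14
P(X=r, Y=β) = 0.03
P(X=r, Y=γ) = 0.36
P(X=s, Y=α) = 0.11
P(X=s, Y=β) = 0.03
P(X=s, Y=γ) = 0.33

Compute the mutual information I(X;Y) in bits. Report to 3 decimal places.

Marginals: p(X) = (0.5300, 0.4700), p(Y) = (0.2500, 0.0600, 0.6900).
I(X;Y) = H(X) + H(Y) − H(X,Y).
H(X) = 0.9974, H(Y) = 1.1129, H(X,Y) = 2.1094.
I(X;Y) = 0.9974 + 1.1129 − 2.1094 = 0.001 bits.

0.001 bits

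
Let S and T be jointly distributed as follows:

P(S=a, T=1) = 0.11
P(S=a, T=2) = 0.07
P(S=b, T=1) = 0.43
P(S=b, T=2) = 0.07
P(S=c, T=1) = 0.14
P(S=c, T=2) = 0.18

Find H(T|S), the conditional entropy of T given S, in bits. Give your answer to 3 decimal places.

0.782 bits

Marginals: p(S) = (0.1800, 0.5000, 0.3200), p(T) = (0.6800, 0.3200).
H(T|S) = Σ p(S) · H(T|S=·).
  S=a: p=0.1800, H(T|S=a) = 0.9641
  S=b: p=0.5000, H(T|S=b) = 0.5842
  S=c: p=0.3200, H(T|S=c) = 0.9887
Weighted sum = 0.782 bits.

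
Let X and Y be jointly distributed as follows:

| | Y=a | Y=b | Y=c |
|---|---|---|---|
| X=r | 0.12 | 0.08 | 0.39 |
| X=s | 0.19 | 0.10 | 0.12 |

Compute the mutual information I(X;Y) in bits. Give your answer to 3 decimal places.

Marginals: p(X) = (0.5900, 0.4100), p(Y) = (0.3100, 0.1800, 0.5100).
I(X;Y) = H(X) + H(Y) − H(X,Y).
H(X) = 0.9765, H(Y) = 1.4645, H(X,Y) = 2.3429.
I(X;Y) = 0.9765 + 1.4645 − 2.3429 = 0.098 bits.

0.098 bits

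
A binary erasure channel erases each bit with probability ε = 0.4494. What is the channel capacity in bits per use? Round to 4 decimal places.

Binary erasure channel: capacity C = 1 − ε.
C = 1 − 0.4494 = 0.5506 bits per channel use.

0.5506 bits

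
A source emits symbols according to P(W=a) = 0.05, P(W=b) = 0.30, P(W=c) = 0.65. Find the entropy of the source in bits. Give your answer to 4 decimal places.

1.1412 bits

H(W) = −Σ p·log₂ p.
  −(0.05)·log₂(0.05) = 0.21610
  −(0.30)·log₂(0.30) = 0.52109
  −(0.65)·log₂(0.65) = 0.40397
Sum: 0.21610 + 0.52109 + 0.40397 = 1.1412 bits.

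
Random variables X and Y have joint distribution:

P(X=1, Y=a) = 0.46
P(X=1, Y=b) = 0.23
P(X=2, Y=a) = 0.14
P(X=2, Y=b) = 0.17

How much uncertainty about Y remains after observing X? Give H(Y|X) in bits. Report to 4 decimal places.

Chain rule: H(Y|X) = H(X,Y) − H(X).
Marginals: p(X) = (0.6900, 0.3100), p(Y) = (0.6000, 0.4000).
H(X,Y) = 1.8347 bits; H(X) = 0.8932 bits.
H(Y|X) = 1.8347 − 0.8932 = 0.9415 bits.

0.9415 bits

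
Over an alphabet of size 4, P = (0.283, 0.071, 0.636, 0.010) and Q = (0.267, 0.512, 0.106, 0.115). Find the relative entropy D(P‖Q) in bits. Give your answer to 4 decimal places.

1.4302 bits

D(P‖Q) = Σ p·log₂(p/q).
  0.283·log₂(0.283/0.267) = 0.02376
  0.071·log₂(0.071/0.512) = -0.20237
  0.636·log₂(0.636/0.106) = 1.64404
  0.010·log₂(0.010/0.115) = -0.03524
D(P‖Q) = 1.4302 bits.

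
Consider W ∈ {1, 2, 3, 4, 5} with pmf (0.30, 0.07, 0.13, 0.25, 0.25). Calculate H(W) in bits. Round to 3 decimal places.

H(W) = −Σ p·log₂ p.
  −(0.30)·log₂(0.30) = 0.5211
  −(0.07)·log₂(0.07) = 0.2686
  −(0.13)·log₂(0.13) = 0.3826
  −(0.25)·log₂(0.25) = 0.5000
  −(0.25)·log₂(0.25) = 0.5000
Sum: 0.5211 + 0.2686 + 0.3826 + 0.5000 + 0.5000 = 2.172 bits.

2.172 bits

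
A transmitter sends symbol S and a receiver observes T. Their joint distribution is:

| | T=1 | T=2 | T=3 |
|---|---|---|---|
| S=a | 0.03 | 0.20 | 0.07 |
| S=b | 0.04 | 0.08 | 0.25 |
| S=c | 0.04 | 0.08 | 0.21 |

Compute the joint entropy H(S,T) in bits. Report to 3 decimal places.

H(S,T) = −Σ p(x,y)·log₂ p(x,y) over all 9 cells.
  cell (a,1): −0.03·log₂0.03 = 0.1518
  cell (a,2): −0.20·log₂0.20 = 0.4644
  cell (a,3): −0.07·log₂0.07 = 0.2686
  cell (b,1): −0.04·log₂0.04 = 0.1858
  cell (b,2): −0.08·log₂0.08 = 0.2915
  cell (b,3): −0.25·log₂0.25 = 0.5000
  cell (c,1): −0.04·log₂0.04 = 0.1858
  cell (c,2): −0.08·log₂0.08 = 0.2915
  cell (c,3): −0.21·log₂0.21 = 0.4728
Sum = 2.812 bits.

2.812 bits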